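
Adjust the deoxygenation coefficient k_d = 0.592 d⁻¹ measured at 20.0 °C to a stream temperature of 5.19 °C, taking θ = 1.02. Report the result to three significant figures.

k_d ≈ 0.442 d⁻¹

k_d(T₂) = k_d(T₁) · θ^(T₂−T₁) = 0.592 × 1.02^(5.19−20.0)
= 0.592 × 1.02^-14.8 = 0.592 × 0.7458 = 0.4415 d⁻¹.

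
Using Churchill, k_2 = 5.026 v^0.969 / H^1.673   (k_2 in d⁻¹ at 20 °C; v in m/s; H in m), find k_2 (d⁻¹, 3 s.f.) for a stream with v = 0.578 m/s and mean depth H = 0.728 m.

k_2 ≈ 5.03 d⁻¹

k_2 = 5.026 × 0.578^0.969 / 0.728^1.673 = 5.026 × 0.5879 / 0.5880 = 5.026 d⁻¹.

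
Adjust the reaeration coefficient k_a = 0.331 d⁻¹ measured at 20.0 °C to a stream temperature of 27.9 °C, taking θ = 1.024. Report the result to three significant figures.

k_a(T₂) = k_a(T₁) · θ^(T₂−T₁) = 0.331 × 1.024^(27.9−20.0)
= 0.331 × 1.024^7.90 = 0.331 × 1.206 = 0.3992 d⁻¹.

k_a ≈ 0.399 d⁻¹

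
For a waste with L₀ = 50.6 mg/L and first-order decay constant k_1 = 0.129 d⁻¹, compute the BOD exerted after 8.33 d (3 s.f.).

y_t = L₀(1 − e^(−k_1 t)) = 50.6 × (1 − e^(−0.129×8.33))
= 50.6 × (1 − 0.3414) = 50.6 × 0.6586 = 33.32 mg/L.

y ≈ 33.3 mg/L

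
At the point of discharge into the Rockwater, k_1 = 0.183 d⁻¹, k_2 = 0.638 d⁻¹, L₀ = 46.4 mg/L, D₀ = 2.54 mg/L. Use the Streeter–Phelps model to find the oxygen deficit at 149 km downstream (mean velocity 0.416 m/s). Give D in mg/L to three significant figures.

D ≈ 7.59 mg/L

Travel time t = x/v = 149 km / (0.416 m/s) = 149000 m / 0.416 m/s = 358200 s = 4.146 d.
k_1 L₀/(k_2−k_1) = 0.183×46.4/(0.638−0.183) = 8.491/0.4550 = 18.66 mg/L.
e^(−k_1 t) = e^(−0.183×4.146) = 0.4683; e^(−k_2 t) = e^(−0.638×4.146) = 0.07102.
D = 18.66 × (0.4683 − 0.07102) + 2.54 × 0.07102 = 7.414 + 0.1804 = 7.595 mg/L.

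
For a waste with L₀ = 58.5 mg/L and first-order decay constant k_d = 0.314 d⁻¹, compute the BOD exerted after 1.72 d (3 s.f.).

y_t = L₀(1 − e^(−k_d t)) = 58.5 × (1 − e^(−0.314×1.72))
= 58.5 × (1 − 0.5827) = 58.5 × 0.4173 = 24.41 mg/L.

y ≈ 24.4 mg/L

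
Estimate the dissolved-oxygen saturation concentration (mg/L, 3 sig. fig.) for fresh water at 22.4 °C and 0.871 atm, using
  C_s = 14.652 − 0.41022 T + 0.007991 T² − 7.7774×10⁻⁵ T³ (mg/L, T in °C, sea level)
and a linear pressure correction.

C_s ≈ 7.49 mg/L

At sea level: C_s = 14.652 − 0.41022×22.4 + 0.007991×22.4² − 7.7774×10⁻⁵×22.4³ = 8.599 mg/L.
Pressure correction: C_s' = 8.599 × 0.871 = 7.489 mg/L.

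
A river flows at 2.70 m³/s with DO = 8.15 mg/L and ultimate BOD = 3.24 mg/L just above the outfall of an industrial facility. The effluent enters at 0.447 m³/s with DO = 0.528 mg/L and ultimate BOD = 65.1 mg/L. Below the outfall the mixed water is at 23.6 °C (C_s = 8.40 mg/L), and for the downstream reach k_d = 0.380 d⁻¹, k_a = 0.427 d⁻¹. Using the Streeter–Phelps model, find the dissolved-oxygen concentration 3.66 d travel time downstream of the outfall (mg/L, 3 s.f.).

DO ≈ 4.30 mg/L

Mixed DO = (2.70×8.15 + 0.447×0.528)/(2.70+0.447) = 22.24/3.147 = 7.067 mg/L.
Mixed L₀ = (2.70×3.24 + 0.447×65.1)/(3.147) = 37.85/3.147 = 12.03 mg/L.
Initial deficit D₀ = C_s − DO₀ = 8.40 − 7.067 = 1.333 mg/L.
D(3.66) = [0.380×12.03/(0.427−0.380)](e^(−0.380×3.66) − e^(−0.427×3.66)) + 1.333 e^(−0.427×3.66)
= 97.24 × (0.2489 − 0.2095) + 1.333 × 0.2095 = 4.104 mg/L.
DO = 8.40 − 4.104 = 4.296 mg/L.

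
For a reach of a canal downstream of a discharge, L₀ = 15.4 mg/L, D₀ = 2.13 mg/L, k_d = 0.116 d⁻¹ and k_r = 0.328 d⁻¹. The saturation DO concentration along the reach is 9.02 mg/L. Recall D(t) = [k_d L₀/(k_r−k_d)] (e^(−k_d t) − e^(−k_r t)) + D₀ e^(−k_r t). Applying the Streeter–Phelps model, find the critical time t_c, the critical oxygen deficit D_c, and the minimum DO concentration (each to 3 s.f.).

t_c ≈ 3.53 d; D_c ≈ 3.62 mg/L; min DO ≈ 5.40 mg/L

t_c = [1/(k_r−k_d)] ln[(k_r/k_d)(1 − D₀(k_r−k_d)/(k_d L₀))]
= [1/(0.328−0.116)] ln[(0.328/0.116)(1 − 2.13×0.2120/(0.116×15.4))]
= (1/0.2120) ln[2.828 × 0.7472] = 4.717 × ln(2.113) = 4.717 × 0.7480 = 3.528 d.
D_c = (k_d/k_r) L₀ e^(−k_d t_c) = (0.116/0.328) × 15.4 × e^(−0.116×3.528) = 0.3537 × 15.4 × 0.6641 = 3.617 mg/L.
Minimum DO = C_s − D_c = 9.02 − 3.617 = 5.403 mg/L.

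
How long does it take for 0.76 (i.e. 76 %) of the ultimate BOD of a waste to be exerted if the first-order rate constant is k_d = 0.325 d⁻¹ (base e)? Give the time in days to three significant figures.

y/L₀ = 1 − e^(−k_d t) = 0.76 ⇒ e^(−k_d t) = 0.240
t = −ln(0.240) / 0.325 = 1.427 / 0.325 = 4.391 d.

t ≈ 4.39 d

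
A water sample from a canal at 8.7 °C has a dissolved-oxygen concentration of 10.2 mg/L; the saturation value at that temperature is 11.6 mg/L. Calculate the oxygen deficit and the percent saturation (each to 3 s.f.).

D ≈ 1.40 mg/L; 87.9 % saturation

D = C_s − C = 11.6 − 10.2 = 1.40 mg/L.
% saturation = 10.2/11.6 × 100 = 87.9 %.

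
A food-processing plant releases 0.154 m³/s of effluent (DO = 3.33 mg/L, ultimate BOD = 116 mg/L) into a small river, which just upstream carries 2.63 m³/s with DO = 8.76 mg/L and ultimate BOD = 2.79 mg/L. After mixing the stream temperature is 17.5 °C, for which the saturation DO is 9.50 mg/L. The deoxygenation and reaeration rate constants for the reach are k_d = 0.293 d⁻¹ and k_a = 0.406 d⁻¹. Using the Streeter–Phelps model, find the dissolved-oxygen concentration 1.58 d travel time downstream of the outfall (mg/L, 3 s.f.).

Mixed DO = (2.63×8.76 + 0.154×3.33)/(2.63+0.154) = 23.55/2.784 = 8.460 mg/L.
Mixed L₀ = (2.63×2.79 + 0.154×116)/(2.784) = 25.20/2.784 = 9.052 mg/L.
Initial deficit D₀ = C_s − DO₀ = 9.50 − 8.460 = 1.040 mg/L.
D(1.58) = [0.293×9.052/(0.406−0.293)](e^(−0.293×1.58) − e^(−0.406×1.58)) + 1.040 e^(−0.406×1.58)
= 23.47 × (0.6294 − 0.5265) + 1.040 × 0.5265 = 2.963 mg/L.
DO = 9.50 − 2.963 = 6.537 mg/L.

DO ≈ 6.54 mg/L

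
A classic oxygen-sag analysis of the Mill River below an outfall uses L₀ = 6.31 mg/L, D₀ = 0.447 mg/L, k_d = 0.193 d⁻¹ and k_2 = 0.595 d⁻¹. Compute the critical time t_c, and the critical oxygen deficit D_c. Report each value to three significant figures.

t_c ≈ 2.40 d; D_c ≈ 1.29 mg/L

At the critical point dD/dt = 0, so k_d L₀ e^(−k_d t) = k_2 D. Substituting D(t) from the Streeter–Phelps equation and solving for t gives
t_c = ln[(k_2/k_d)(1 − D₀(k_2−k_d)/(k_d L₀))] / (k_2−k_d).
Here k_2−k_d = 0.4020 d⁻¹ and 1 − D₀(k_2−k_d)/(k_d L₀) = 1 − 0.447×0.4020/(0.193×6.31) = 0.8524, so
t_c = ln(3.083 × 0.8524) / 0.4020 = 0.9662 / 0.4020 = 2.404 d.
L(t_c) = L₀ e^(−k_d t_c) = 6.31 × 0.6288 = 3.968 mg/L, and at the critical point k_2 D_c = k_d L, so D_c = (0.193/0.595) × 3.968 = 1.287 mg/L.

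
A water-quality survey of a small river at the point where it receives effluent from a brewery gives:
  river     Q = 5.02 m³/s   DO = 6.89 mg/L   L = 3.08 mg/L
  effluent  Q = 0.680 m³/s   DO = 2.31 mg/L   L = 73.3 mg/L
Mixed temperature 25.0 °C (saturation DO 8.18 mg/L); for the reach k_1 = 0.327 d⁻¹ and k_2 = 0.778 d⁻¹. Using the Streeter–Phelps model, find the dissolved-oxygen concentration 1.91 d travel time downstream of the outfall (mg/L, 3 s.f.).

Mixed DO = (5.02×6.89 + 0.680×2.31)/(5.02+0.680) = 36.16/5.700 = 6.344 mg/L.
Mixed L₀ = (5.02×3.08 + 0.680×73.3)/(5.700) = 65.31/5.700 = 11.46 mg/L.
Initial deficit D₀ = C_s − DO₀ = 8.18 − 6.344 = 1.836 mg/L.
D(1.91) = [0.327×11.46/(0.778−0.327)](e^(−0.327×1.91) − e^(−0.778×1.91)) + 1.836 e^(−0.778×1.91)
= 8.307 × (0.5355 − 0.2263) + 1.836 × 0.2263 = 2.984 mg/L.
DO = 8.18 − 2.984 = 5.196 mg/L.

DO ≈ 5.20 mg/L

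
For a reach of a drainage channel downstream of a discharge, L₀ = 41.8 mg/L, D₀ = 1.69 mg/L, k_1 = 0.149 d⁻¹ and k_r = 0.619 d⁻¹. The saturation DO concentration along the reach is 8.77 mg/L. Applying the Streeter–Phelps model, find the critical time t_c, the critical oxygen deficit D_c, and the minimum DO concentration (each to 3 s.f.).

t_c = [1/(k_r−k_1)] ln[(k_r/k_1)(1 − D₀(k_r−k_1)/(k_1 L₀))]
= [1/(0.619−0.149)] ln[(0.619/0.149)(1 − 1.69×0.4700/(0.149×41.8))]
= (1/0.4700) ln[4.154 × 0.8725] = 2.128 × ln(3.625) = 2.128 × 1.288 = 2.740 d.
L(t_c) = L₀ e^(−k_1 t_c) = 41.8 × 0.6648 = 27.79 mg/L, and at the critical point k_r D_c = k_1 L, so D_c = (0.149/0.619) × 27.79 = 6.689 mg/L.
Minimum DO = C_s − D_c = 8.77 − 6.689 = 2.081 mg/L.

t_c ≈ 2.74 d; D_c ≈ 6.69 mg/L; min DO ≈ 2.08 mg/L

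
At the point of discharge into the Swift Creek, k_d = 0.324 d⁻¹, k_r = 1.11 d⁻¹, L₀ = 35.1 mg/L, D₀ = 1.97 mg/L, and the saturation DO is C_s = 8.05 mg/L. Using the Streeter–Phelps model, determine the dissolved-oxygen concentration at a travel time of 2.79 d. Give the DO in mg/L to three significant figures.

k_d L₀/(k_r−k_d) = 0.324×35.1/(1.11−0.324) = 11.37/0.7860 = 14.47 mg/L.
e^(−k_d t) = e^(−0.324×2.790) = 0.4050; e^(−k_r t) = e^(−1.11×2.790) = 0.04519.
D = 14.47 × (0.4050 − 0.04519) + 1.97 × 0.04519 = 5.205 + 0.08902 = 5.294 mg/L.
DO = C_s − D = 8.05 − 5.294 = 2.756 mg/L.

DO ≈ 2.76 mg/L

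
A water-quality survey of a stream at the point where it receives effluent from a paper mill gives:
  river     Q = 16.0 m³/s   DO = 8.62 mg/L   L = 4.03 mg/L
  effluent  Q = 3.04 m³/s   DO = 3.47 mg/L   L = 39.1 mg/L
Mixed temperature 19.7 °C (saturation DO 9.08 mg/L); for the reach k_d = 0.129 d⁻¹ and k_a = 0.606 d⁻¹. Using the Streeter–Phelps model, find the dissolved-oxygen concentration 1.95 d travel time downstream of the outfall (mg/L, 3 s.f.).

Mixed DO = (16.0×8.62 + 3.04×3.47)/(16.0+3.04) = 148.5/19.04 = 7.798 mg/L.
Mixed L₀ = (16.0×4.03 + 3.04×39.1)/(19.04) = 183.3/19.04 = 9.629 mg/L.
Initial deficit D₀ = C_s − DO₀ = 9.08 − 7.798 = 1.282 mg/L.
D(1.95) = [0.129×9.629/(0.606−0.129)](e^(−0.129×1.95) − e^(−0.606×1.95)) + 1.282 e^(−0.606×1.95)
= 2.604 × (0.7776 − 0.3068) + 1.282 × 0.3068 = 1.619 mg/L.
DO = 9.08 − 1.619 = 7.461 mg/L.

DO ≈ 7.46 mg/L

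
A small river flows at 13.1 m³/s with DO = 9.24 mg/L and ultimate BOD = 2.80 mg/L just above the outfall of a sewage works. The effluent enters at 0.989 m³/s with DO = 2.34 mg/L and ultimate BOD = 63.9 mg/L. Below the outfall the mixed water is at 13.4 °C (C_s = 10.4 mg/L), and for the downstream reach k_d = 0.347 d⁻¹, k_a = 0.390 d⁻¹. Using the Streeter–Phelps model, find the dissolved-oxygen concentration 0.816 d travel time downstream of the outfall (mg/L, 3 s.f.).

Mixed DO = (13.1×9.24 + 0.989×2.34)/(13.1+0.989) = 123.4/14.09 = 8.756 mg/L.
Mixed L₀ = (13.1×2.80 + 0.989×63.9)/(14.09) = 99.88/14.09 = 7.089 mg/L.
Initial deficit D₀ = C_s − DO₀ = 10.4 − 8.756 = 1.644 mg/L.
D(0.816) = [0.347×7.089/(0.390−0.347)](e^(−0.347×0.816) − e^(−0.390×0.816)) + 1.644 e^(−0.390×0.816)
= 57.21 × (0.7534 − 0.7274) + 1.644 × 0.7274 = 2.682 mg/L.
DO = 10.4 − 2.682 = 7.718 mg/L.

DO ≈ 7.72 mg/L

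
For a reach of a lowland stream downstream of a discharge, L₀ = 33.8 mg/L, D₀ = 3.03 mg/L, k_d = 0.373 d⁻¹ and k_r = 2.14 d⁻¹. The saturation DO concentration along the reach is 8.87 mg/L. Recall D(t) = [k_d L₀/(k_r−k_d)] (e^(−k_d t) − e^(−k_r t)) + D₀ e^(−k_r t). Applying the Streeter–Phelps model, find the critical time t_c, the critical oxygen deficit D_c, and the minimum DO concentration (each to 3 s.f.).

With k_r/k_d = 5.737 and 1 − D₀(k_r−k_d)/(k_d L₀) = 0.5753,
t_c = ln(5.737 × 0.5753) / (2.14 − 0.373) = ln(3.301) / 1.767 = 1.194/1.767 = 0.6758 d.
L(t_c) = L₀ e^(−k_d t_c) = 33.8 × 0.7772 = 26.27 mg/L, and at the critical point k_r D_c = k_d L, so D_c = (0.373/2.14) × 26.27 = 4.579 mg/L.
Minimum DO = C_s − D_c = 8.87 − 4.579 = 4.291 mg/L.

t_c ≈ 0.676 d; D_c ≈ 4.58 mg/L; min DO ≈ 4.29 mg/L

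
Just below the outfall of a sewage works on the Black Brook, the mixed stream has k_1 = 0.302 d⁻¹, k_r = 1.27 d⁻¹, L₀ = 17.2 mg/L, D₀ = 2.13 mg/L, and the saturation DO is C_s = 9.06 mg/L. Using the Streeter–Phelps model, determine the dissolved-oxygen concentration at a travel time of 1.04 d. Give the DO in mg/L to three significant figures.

k_1 L₀/(k_r−k_1) = 0.302×17.2/(1.27−0.302) = 5.194/0.9680 = 5.366 mg/L.
e^(−k_1 t) = e^(−0.302×1.040) = 0.7305; e^(−k_r t) = e^(−1.27×1.040) = 0.2669.
D = 5.366 × (0.7305 − 0.2669) + 2.13 × 0.2669 = 2.487 + 0.5685 = 3.056 mg/L.
DO = C_s − D = 9.06 − 3.056 = 6.004 mg/L.

DO ≈ 6.00 mg/L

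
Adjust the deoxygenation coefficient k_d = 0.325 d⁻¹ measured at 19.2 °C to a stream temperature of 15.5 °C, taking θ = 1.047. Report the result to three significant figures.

k_d(T₂) = k_d(T₁) · θ^(T₂−T₁) = 0.325 × 1.047^(15.5−19.2)
= 0.325 × 1.047^-3.70 = 0.325 × 0.8437 = 0.2742 d⁻¹.

k_d ≈ 0.274 d⁻¹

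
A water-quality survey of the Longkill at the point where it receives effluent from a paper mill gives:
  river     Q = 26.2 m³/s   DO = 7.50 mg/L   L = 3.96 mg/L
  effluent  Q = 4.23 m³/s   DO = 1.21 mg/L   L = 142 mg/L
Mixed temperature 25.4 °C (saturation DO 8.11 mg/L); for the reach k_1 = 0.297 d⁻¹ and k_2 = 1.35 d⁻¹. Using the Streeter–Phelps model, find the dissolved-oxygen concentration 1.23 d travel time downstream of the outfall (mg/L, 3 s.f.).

DO ≈ 4.54 mg/L

Mixed DO = (26.2×7.50 + 4.23×1.21)/(26.2+4.23) = 201.6/30.43 = 6.626 mg/L.
Mixed L₀ = (26.2×3.96 + 4.23×142)/(30.43) = 704.4/30.43 = 23.15 mg/L.
Initial deficit D₀ = C_s − DO₀ = 8.11 − 6.626 = 1.484 mg/L.
D(1.23) = [0.297×23.15/(1.35−0.297)](e^(−0.297×1.23) − e^(−1.35×1.23)) + 1.484 e^(−1.35×1.23)
= 6.529 × (0.6940 − 0.1900) + 1.484 × 0.1900 = 3.572 mg/L.
DO = 8.11 − 3.572 = 4.538 mg/L.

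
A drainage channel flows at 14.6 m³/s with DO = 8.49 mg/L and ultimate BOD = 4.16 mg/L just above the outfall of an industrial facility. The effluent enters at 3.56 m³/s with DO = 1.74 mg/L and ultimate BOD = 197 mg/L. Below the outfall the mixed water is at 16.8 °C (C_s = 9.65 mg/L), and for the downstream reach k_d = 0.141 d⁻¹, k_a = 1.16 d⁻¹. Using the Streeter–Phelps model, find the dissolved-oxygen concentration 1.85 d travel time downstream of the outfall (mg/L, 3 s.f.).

Mixed DO = (14.6×8.49 + 3.56×1.74)/(14.6+3.56) = 130.1/18.16 = 7.167 mg/L.
Mixed L₀ = (14.6×4.16 + 3.56×197)/(18.16) = 762.1/18.16 = 41.96 mg/L.
Initial deficit D₀ = C_s − DO₀ = 9.65 − 7.167 = 2.483 mg/L.
D(1.85) = [0.141×41.96/(1.16−0.141)](e^(−0.141×1.85) − e^(−1.16×1.85)) + 2.483 e^(−1.16×1.85)
= 5.807 × (0.7704 − 0.1170) + 2.483 × 0.1170 = 4.085 mg/L.
DO = 9.65 − 4.085 = 5.565 mg/L.

DO ≈ 5.57 mg/L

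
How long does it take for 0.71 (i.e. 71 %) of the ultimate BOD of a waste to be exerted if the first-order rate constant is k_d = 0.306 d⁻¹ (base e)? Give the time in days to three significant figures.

t ≈ 4.05 d

y/L₀ = 1 − e^(−k_d t) = 0.71 ⇒ e^(−k_d t) = 0.290
t = −ln(0.290) / 0.306 = 1.238 / 0.306 = 4.045 d.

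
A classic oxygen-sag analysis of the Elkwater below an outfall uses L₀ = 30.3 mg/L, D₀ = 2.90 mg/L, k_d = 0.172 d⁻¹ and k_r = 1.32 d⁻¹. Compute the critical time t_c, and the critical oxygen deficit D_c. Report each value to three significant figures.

t_c = [1/(k_r−k_d)] ln[(k_r/k_d)(1 − D₀(k_r−k_d)/(k_d L₀))]
= [1/(1.32−0.172)] ln[(1.32/0.172)(1 − 2.90×1.148/(0.172×30.3))]
= (1/1.148) ln[7.674 × 0.3612] = 0.8711 × ln(2.772) = 0.8711 × 1.020 = 0.8881 d.
D_c = (k_d/k_r) L₀ e^(−k_d t_c) = (0.172/1.32) × 30.3 × e^(−0.172×0.8881) = 0.1303 × 30.3 × 0.8583 = 3.389 mg/L.

t_c ≈ 0.888 d; D_c ≈ 3.39 mg/L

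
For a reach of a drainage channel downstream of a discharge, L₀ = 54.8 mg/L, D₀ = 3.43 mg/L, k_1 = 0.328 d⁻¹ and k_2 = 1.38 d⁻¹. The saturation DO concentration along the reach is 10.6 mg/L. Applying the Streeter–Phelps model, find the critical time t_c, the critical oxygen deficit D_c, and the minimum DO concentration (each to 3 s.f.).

At the critical point dD/dt = 0, so k_1 L₀ e^(−k_1 t) = k_2 D. Substituting D(t) from the Streeter–Phelps equation and solving for t gives
t_c = ln[(k_2/k_1)(1 − D₀(k_2−k_1)/(k_1 L₀))] / (k_2−k_1).
Here k_2−k_1 = 1.052 d⁻¹ and 1 − D₀(k_2−k_1)/(k_1 L₀) = 1 − 3.43×1.052/(0.328×54.8) = 0.7993, so
t_c = ln(4.207 × 0.7993) / 1.052 = 1.213 / 1.052 = 1.153 d.
D_c = (k_1/k_2) L₀ e^(−k_1 t_c) = (0.328/1.38) × 54.8 × e^(−0.328×1.153) = 0.2377 × 54.8 × 0.6851 = 8.924 mg/L.
Minimum DO = C_s − D_c = 10.6 − 8.924 = 1.676 mg/L.

t_c ≈ 1.15 d; D_c ≈ 8.92 mg/L; min DO ≈ 1.68 mg/L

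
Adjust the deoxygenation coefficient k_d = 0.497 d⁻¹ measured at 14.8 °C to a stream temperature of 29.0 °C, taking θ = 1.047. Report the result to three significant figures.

k_d ≈ 0.954 d⁻¹

k_d(T₂) = k_d(T₁) · θ^(T₂−T₁) = 0.497 × 1.047^(29.0−14.8)
= 0.497 × 1.047^14.2 = 0.497 × 1.920 = 0.9541 d⁻¹.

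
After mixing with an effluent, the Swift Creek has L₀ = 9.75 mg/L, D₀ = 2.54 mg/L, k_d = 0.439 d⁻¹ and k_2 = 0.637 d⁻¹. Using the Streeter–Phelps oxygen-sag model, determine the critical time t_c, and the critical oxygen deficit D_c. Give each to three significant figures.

With k_2/k_d = 1.451 and 1 − D₀(k_2−k_d)/(k_d L₀) = 0.8825,
t_c = ln(1.451 × 0.8825) / (0.637 − 0.439) = ln(1.281) / 0.1980 = 0.2473/0.1980 = 1.249 d.
D_c = (k_d/k_2) L₀ e^(−k_d t_c) = (0.439/0.637) × 9.75 × e^(−0.439×1.249) = 0.6892 × 9.75 × 0.5780 = 3.884 mg/L.

t_c ≈ 1.25 d; D_c ≈ 3.88 mg/L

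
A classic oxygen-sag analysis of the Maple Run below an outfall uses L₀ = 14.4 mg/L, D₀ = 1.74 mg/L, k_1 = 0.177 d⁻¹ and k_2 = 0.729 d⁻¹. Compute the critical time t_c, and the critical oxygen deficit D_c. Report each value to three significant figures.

At the critical point dD/dt = 0, so k_1 L₀ e^(−k_1 t) = k_2 D. Substituting D(t) from the Streeter–Phelps equation and solving for t gives
t_c = ln[(k_2/k_1)(1 − D₀(k_2−k_1)/(k_1 L₀))] / (k_2−k_1).
Here k_2−k_1 = 0.5520 d⁻¹ and 1 − D₀(k_2−k_1)/(k_1 L₀) = 1 − 1.74×0.5520/(0.177×14.4) = 0.6232, so
t_c = ln(4.119 × 0.6232) / 0.5520 = 0.9426 / 0.5520 = 1.708 d.
D_c = (k_1/k_2) L₀ e^(−k_1 t_c) = (0.177/0.729) × 14.4 × e^(−0.177×1.708) = 0.2428 × 14.4 × 0.7392 = 2.584 mg/L.

t_c ≈ 1.71 d; D_c ≈ 2.58 mg/L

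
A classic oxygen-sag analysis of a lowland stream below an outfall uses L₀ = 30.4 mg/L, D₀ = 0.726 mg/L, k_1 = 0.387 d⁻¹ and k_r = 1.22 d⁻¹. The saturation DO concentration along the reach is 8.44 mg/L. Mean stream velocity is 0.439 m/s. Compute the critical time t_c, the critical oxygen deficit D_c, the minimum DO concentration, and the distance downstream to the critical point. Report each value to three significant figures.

t_c = [1/(k_r−k_1)] ln[(k_r/k_1)(1 − D₀(k_r−k_1)/(k_1 L₀))]
= [1/(1.22−0.387)] ln[(1.22/0.387)(1 − 0.726×0.8330/(0.387×30.4))]
= (1/0.8330) ln[3.152 × 0.9486] = 1.200 × ln(2.990) = 1.200 × 1.095 = 1.315 d.
L(t_c) = L₀ e^(−k_1 t_c) = 30.4 × 0.6011 = 18.27 mg/L, and at the critical point k_r D_c = k_1 L, so D_c = (0.387/1.22) × 18.27 = 5.797 mg/L.
Minimum DO = C_s − D_c = 8.44 − 5.797 = 2.643 mg/L.
x_c = v t_c = 0.439 m/s × 1.315 d × 86400 s/d = 49880 m ≈ 49.9 km.

t_c ≈ 1.32 d; D_c ≈ 5.80 mg/L; min DO ≈ 2.64 mg/L; x_c ≈ 49.9 km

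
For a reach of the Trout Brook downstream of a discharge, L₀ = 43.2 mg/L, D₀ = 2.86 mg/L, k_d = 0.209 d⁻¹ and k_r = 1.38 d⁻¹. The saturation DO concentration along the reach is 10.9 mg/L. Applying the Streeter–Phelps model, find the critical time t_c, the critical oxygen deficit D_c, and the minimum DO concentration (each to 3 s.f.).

At the critical point dD/dt = 0, so k_d L₀ e^(−k_d t) = k_r D. Substituting D(t) from the Streeter–Phelps equation and solving for t gives
t_c = ln[(k_r/k_d)(1 − D₀(k_r−k_d)/(k_d L₀))] / (k_r−k_d).
Here k_r−k_d = 1.171 d⁻¹ and 1 − D₀(k_r−k_d)/(k_d L₀) = 1 − 2.86×1.171/(0.209×43.2) = 0.6291, so
t_c = ln(6.603 × 0.6291) / 1.171 = 1.424 / 1.171 = 1.216 d.
D_c = (k_d/k_r) L₀ e^(−k_d t_c) = (0.209/1.38) × 43.2 × e^(−0.209×1.216) = 0.1514 × 43.2 × 0.7756 = 5.074 mg/L.
Minimum DO = C_s − D_c = 10.9 − 5.074 = 5.826 mg/L.

t_c ≈ 1.22 d; D_c ≈ 5.07 mg/L; min DO ≈ 5.83 mg/L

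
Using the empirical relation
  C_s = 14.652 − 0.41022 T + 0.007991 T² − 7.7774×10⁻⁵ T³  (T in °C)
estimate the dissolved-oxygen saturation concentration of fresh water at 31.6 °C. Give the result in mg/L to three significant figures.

C_s ≈ 7.21 mg/L

C_s = 14.652 − 0.41022×31.6 + 0.007991×31.6² − 7.7774×10⁻⁵×31.6³ = 7.214 mg/L.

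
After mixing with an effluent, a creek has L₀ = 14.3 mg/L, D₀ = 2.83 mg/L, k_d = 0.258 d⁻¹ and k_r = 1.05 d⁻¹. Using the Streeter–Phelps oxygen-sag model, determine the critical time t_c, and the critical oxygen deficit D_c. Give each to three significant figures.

t_c ≈ 0.591 d; D_c ≈ 3.02 mg/L

At the critical point dD/dt = 0, so k_d L₀ e^(−k_d t) = k_r D. Substituting D(t) from the Streeter–Phelps equation and solving for t gives
t_c = ln[(k_r/k_d)(1 − D₀(k_r−k_d)/(k_d L₀))] / (k_r−k_d).
Here k_r−k_d = 0.7920 d⁻¹ and 1 − D₀(k_r−k_d)/(k_d L₀) = 1 − 2.83×0.7920/(0.258×14.3) = 0.3925, so
t_c = ln(4.070 × 0.3925) / 0.7920 = 0.4683 / 0.7920 = 0.5913 d.
L(t_c) = L₀ e^(−k_d t_c) = 14.3 × 0.8585 = 12.28 mg/L, and at the critical point k_r D_c = k_d L, so D_c = (0.258/1.05) × 12.28 = 3.017 mg/L.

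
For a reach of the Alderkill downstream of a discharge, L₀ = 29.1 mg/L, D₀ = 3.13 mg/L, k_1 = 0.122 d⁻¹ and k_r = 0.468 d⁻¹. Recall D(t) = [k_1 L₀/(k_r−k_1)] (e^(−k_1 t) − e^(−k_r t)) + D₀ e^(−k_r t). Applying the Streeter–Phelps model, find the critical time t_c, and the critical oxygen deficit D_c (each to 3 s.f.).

t_c ≈ 2.83 d; D_c ≈ 5.37 mg/L

At the critical point dD/dt = 0, so k_1 L₀ e^(−k_1 t) = k_r D. Substituting D(t) from the Streeter–Phelps equation and solving for t gives
t_c = ln[(k_r/k_1)(1 − D₀(k_r−k_1)/(k_1 L₀))] / (k_r−k_1).
Here k_r−k_1 = 0.3460 d⁻¹ and 1 − D₀(k_r−k_1)/(k_1 L₀) = 1 − 3.13×0.3460/(0.122×29.1) = 0.6950, so
t_c = ln(3.836 × 0.6950) / 0.3460 = 0.9805 / 0.3460 = 2.834 d.
D_c = (k_1/k_r) L₀ e^(−k_1 t_c) = (0.122/0.468) × 29.1 × e^(−0.122×2.834) = 0.2607 × 29.1 × 0.7077 = 5.369 mg/L.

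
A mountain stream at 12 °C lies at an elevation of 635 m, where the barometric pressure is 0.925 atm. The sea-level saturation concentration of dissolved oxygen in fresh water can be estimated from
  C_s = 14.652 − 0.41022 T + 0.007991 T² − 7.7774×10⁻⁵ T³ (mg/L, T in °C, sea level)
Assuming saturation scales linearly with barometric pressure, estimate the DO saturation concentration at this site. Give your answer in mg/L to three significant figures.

At sea level: C_s = 14.652 − 0.41022×12 + 0.007991×12² − 7.7774×10⁻⁵×12³ = 10.75 mg/L.
Pressure correction: C_s' = 10.75 × 0.925 = 9.940 mg/L.

C_s ≈ 9.94 mg/L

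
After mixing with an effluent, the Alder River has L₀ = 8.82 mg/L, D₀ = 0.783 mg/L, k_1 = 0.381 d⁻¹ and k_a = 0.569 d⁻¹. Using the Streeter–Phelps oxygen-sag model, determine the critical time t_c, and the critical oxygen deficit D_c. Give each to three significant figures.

t_c ≈ 1.90 d; D_c ≈ 2.87 mg/L

t_c = [1/(k_a−k_1)] ln[(k_a/k_1)(1 − D₀(k_a−k_1)/(k_1 L₀))]
= [1/(0.569−0.381)] ln[(0.569/0.381)(1 − 0.783×0.1880/(0.381×8.82))]
= (1/0.1880) ln[1.493 × 0.9562] = 5.319 × ln(1.428) = 5.319 × 0.3563 = 1.895 d.
L(t_c) = L₀ e^(−k_1 t_c) = 8.82 × 0.4858 = 4.284 mg/L, and at the critical point k_a D_c = k_1 L, so D_c = (0.381/0.569) × 4.284 = 2.869 mg/L.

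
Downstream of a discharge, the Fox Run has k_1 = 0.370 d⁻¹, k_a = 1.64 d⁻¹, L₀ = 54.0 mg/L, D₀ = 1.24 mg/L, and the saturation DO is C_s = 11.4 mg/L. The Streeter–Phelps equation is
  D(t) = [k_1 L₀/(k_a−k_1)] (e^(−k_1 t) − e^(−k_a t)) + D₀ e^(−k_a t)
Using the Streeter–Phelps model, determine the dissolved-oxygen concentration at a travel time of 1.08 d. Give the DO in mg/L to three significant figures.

DO ≈ 3.32 mg/L

k_1 L₀/(k_a−k_1) = 0.370×54.0/(1.64−0.370) = 19.98/1.270 = 15.73 mg/L.
e^(−k_1 t) = e^(−0.370×1.080) = 0.6706; e^(−k_a t) = e^(−1.64×1.080) = 0.1701.
D = 15.73 × (0.6706 − 0.1701) + 1.24 × 0.1701 = 7.873 + 0.2110 = 8.084 mg/L.
DO = C_s − D = 11.4 − 8.084 = 3.316 mg/L.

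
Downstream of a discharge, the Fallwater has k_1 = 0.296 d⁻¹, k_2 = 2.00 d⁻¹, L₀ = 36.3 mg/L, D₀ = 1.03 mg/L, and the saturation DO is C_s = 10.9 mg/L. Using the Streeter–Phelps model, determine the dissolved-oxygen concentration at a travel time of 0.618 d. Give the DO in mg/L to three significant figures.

k_1 L₀/(k_2−k_1) = 0.296×36.3/(2.00−0.296) = 10.74/1.704 = 6.306 mg/L.
e^(−k_1 t) = e^(−0.296×0.6180) = 0.8328; e^(−k_2 t) = e^(−2.00×0.6180) = 0.2905.
D = 6.306 × (0.8328 − 0.2905) + 1.03 × 0.2905 = 3.419 + 0.2993 = 3.719 mg/L.
DO = C_s − D = 10.9 − 3.719 = 7.181 mg/L.

DO ≈ 7.18 mg/L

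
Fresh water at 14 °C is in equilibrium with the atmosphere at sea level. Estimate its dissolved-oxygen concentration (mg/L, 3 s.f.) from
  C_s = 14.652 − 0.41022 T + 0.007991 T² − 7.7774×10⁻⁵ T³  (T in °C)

C_s = 14.652 − 0.41022×14 + 0.007991×14² − 7.7774×10⁻⁵×14³ = 10.26 mg/L.

C_s ≈ 10.3 mg/L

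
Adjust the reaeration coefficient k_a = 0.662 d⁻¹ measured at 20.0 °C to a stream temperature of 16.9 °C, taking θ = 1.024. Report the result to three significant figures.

k_a(T₂) = k_a(T₁) · θ^(T₂−T₁) = 0.662 × 1.024^(16.9−20.0)
= 0.662 × 1.024^-3.10 = 0.662 × 0.9291 = 0.6151 d⁻¹.

k_a ≈ 0.615 d⁻¹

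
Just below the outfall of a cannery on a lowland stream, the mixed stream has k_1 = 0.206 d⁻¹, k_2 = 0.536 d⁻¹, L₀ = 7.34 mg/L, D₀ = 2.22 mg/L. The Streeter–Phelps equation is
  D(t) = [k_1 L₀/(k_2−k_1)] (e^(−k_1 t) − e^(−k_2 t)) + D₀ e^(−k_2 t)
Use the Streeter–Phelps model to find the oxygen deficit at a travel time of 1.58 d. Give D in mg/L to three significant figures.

D ≈ 2.30 mg/L

k_1 L₀/(k_2−k_1) = 0.206×7.34/(0.536−0.206) = 1.512/0.3300 = 4.582 mg/L.
e^(−k_1 t) = e^(−0.206×1.580) = 0.7222; e^(−k_2 t) = e^(−0.536×1.580) = 0.4288.
D = 4.582 × (0.7222 − 0.4288) + 2.22 × 0.4288 = 1.344 + 0.9518 = 2.296 mg/L.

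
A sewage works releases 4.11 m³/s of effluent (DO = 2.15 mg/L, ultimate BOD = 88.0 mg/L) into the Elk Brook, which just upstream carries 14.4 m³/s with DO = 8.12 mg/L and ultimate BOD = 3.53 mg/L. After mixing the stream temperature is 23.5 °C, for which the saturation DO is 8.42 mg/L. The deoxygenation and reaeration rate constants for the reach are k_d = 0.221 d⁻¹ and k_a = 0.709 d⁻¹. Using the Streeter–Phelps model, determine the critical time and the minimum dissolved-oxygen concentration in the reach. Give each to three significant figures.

t_c ≈ 2.03 d; minimum DO ≈ 3.98 mg/L

Mixed DO = (14.4×8.12 + 4.11×2.15)/(14.4+4.11) = 125.8/18.51 = 6.794 mg/L.
Mixed L₀ = (14.4×3.53 + 4.11×88.0)/(18.51) = 412.5/18.51 = 22.29 mg/L.
Initial deficit D₀ = C_s − DO₀ = 8.42 − 6.794 = 1.626 mg/L.
t_c = (1/0.4880) ln[(0.709/0.221)(1 − 1.626×0.4880/(0.221×22.29))] = 2.049 × ln(2.691) = 2.029 d.
D_c = (0.221/0.709) × 22.29 × e^(−0.221×2.029) = 0.3117 × 22.29 × 0.6387 = 4.437 mg/L.
Minimum DO = 8.42 − 4.437 = 3.983 mg/L.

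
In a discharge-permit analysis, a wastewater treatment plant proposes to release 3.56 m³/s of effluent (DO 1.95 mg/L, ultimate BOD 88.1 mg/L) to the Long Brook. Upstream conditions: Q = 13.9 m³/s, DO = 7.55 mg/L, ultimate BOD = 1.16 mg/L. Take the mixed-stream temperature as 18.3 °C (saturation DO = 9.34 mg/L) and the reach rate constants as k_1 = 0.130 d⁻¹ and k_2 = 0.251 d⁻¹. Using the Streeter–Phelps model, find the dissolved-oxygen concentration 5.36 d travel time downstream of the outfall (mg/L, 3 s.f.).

DO ≈ 3.75 mg/L

Mixed DO = (13.9×7.55 + 3.56×1.95)/(13.9+3.56) = 111.9/17.46 = 6.408 mg/L.
Mixed L₀ = (13.9×1.16 + 3.56×88.1)/(17.46) = 329.8/17.46 = 18.89 mg/L.
Initial deficit D₀ = C_s − DO₀ = 9.34 − 6.408 = 2.932 mg/L.
D(5.36) = [0.130×18.89/(0.251−0.130)](e^(−0.130×5.36) − e^(−0.251×5.36)) + 2.932 e^(−0.251×5.36)
= 20.29 × (0.4982 − 0.2604) + 2.932 × 0.2604 = 5.587 mg/L.
DO = 9.34 − 5.587 = 3.753 mg/L.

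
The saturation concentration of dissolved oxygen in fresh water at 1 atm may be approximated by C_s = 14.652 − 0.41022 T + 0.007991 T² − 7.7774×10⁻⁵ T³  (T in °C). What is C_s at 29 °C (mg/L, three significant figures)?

C_s = 14.652 − 0.41022×29 + 0.007991×29² − 7.7774×10⁻⁵×29³ = 7.579 mg/L.

C_s ≈ 7.58 mg/L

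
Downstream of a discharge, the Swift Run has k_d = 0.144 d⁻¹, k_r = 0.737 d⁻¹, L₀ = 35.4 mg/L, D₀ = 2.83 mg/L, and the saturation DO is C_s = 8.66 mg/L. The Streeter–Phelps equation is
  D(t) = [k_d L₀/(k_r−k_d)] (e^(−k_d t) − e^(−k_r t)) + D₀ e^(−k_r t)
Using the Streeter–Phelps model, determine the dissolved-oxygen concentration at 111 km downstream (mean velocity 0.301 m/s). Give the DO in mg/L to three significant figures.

Travel time t = x/v = 111 km / (0.301 m/s) = 111000 m / 0.301 m/s = 368800 s = 4.268 d.
k_d L₀/(k_r−k_d) = 0.144×35.4/(0.737−0.144) = 5.098/0.5930 = 8.596 mg/L.
e^(−k_d t) = e^(−0.144×4.268) = 0.5408; e^(−k_r t) = e^(−0.737×4.268) = 0.04304.
D = 8.596 × (0.5408 − 0.04304) + 2.83 × 0.04304 = 4.279 + 0.1218 = 4.401 mg/L.
DO = C_s − D = 8.66 − 4.401 = 4.259 mg/L.

DO ≈ 4.26 mg/L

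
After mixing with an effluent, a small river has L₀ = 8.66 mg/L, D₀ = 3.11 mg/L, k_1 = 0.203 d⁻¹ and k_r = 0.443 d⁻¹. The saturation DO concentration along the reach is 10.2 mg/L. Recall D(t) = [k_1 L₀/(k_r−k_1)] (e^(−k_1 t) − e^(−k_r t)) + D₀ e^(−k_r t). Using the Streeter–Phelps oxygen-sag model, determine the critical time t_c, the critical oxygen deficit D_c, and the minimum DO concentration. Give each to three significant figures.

At the critical point dD/dt = 0, so k_1 L₀ e^(−k_1 t) = k_r D. Substituting D(t) from the Streeter–Phelps equation and solving for t gives
t_c = ln[(k_r/k_1)(1 − D₀(k_r−k_1)/(k_1 L₀))] / (k_r−k_1).
Here k_r−k_1 = 0.2400 d⁻¹ and 1 − D₀(k_r−k_1)/(k_1 L₀) = 1 − 3.11×0.2400/(0.203×8.66) = 0.5754, so
t_c = ln(2.182 × 0.5754) / 0.2400 = 0.2277 / 0.2400 = 0.9488 d.
D_c = (k_1/k_r) L₀ e^(−k_1 t_c) = (0.203/0.443) × 8.66 × e^(−0.203×0.9488) = 0.4582 × 8.66 × 0.8248 = 3.273 mg/L.
Minimum DO = C_s − D_c = 10.2 − 3.273 = 6.927 mg/L.

t_c ≈ 0.949 d; D_c ≈ 3.27 mg/L; min DO ≈ 6.93 mg/L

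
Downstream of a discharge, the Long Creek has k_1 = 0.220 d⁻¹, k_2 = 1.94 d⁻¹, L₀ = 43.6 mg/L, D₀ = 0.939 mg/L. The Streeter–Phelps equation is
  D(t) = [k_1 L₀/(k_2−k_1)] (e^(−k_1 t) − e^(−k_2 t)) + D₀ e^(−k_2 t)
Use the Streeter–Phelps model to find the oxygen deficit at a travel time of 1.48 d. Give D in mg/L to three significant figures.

k_1 L₀/(k_2−k_1) = 0.220×43.6/(1.94−0.220) = 9.592/1.720 = 5.577 mg/L.
e^(−k_1 t) = e^(−0.220×1.480) = 0.7221; e^(−k_2 t) = e^(−1.94×1.480) = 0.05663.
D = 5.577 × (0.7221 − 0.05663) + 0.939 × 0.05663 = 3.711 + 0.05318 = 3.764 mg/L.

D ≈ 3.76 mg/L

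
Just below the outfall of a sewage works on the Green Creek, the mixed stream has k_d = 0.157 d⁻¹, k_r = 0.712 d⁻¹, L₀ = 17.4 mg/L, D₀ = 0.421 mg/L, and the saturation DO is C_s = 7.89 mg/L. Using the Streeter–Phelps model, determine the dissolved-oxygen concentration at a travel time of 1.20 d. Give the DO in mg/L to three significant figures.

DO ≈ 5.73 mg/L

k_d L₀/(k_r−k_d) = 0.157×17.4/(0.712−0.157) = 2.732/0.5550 = 4.922 mg/L.
e^(−k_d t) = e^(−0.157×1.200) = 0.8283; e^(−k_r t) = e^(−0.712×1.200) = 0.4255.
D = 4.922 × (0.8283 − 0.4255) + 0.421 × 0.4255 = 1.982 + 0.1792 = 2.162 mg/L.
DO = C_s − D = 7.89 − 2.162 = 5.728 mg/L.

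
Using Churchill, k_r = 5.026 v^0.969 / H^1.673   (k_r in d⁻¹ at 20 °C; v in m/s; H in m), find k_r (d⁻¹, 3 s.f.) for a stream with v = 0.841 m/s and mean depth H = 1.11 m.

k_r ≈ 3.57 d⁻¹

k_r = 5.026 × 0.841^0.969 / 1.11^1.673 = 5.026 × 0.8455 / 1.191 = 3.569 d⁻¹.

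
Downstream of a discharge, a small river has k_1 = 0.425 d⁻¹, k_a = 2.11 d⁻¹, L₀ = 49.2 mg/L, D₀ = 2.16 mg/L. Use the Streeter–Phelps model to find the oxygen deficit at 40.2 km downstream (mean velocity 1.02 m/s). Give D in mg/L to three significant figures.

Travel time t = x/v = 40.2 km / (1.02 m/s) = 40200 m / 1.02 m/s = 39410 s = 0.4562 d.
k_1 L₀/(k_a−k_1) = 0.425×49.2/(2.11−0.425) = 20.91/1.685 = 12.41 mg/L.
e^(−k_1 t) = e^(−0.425×0.4562) = 0.8238; e^(−k_a t) = e^(−2.11×0.4562) = 0.3819.
D = 12.41 × (0.8238 − 0.3819) + 2.16 × 0.3819 = 5.483 + 0.8250 = 6.308 mg/L.

D ≈ 6.31 mg/L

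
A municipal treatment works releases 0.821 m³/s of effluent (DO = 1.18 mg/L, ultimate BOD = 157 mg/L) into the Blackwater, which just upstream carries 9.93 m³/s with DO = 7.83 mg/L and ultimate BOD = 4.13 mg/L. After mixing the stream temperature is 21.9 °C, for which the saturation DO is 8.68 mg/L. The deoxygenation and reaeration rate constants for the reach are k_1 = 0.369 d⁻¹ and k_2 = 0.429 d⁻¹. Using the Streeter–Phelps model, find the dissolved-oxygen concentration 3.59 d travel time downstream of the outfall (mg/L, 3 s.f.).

Mixed DO = (9.93×7.83 + 0.821×1.18)/(9.93+0.821) = 78.72/10.75 = 7.322 mg/L.
Mixed L₀ = (9.93×4.13 + 0.821×157)/(10.75) = 169.9/10.75 = 15.80 mg/L.
Initial deficit D₀ = C_s − DO₀ = 8.68 − 7.322 = 1.358 mg/L.
D(3.59) = [0.369×15.80/(0.429−0.369)](e^(−0.369×3.59) − e^(−0.429×3.59)) + 1.358 e^(−0.429×3.59)
= 97.19 × (0.2659 − 0.2144) + 1.358 × 0.2144 = 5.299 mg/L.
DO = 8.68 − 5.299 = 3.381 mg/L.

DO ≈ 3.38 mg/L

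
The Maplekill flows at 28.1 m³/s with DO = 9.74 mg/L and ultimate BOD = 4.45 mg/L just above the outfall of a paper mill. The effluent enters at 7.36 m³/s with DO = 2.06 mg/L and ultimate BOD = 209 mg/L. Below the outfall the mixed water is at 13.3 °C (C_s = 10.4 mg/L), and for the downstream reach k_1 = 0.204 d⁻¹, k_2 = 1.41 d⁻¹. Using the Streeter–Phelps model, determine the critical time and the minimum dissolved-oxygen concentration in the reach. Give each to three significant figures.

t_c ≈ 1.33 d; minimum DO ≈ 5.22 mg/L

Mixed DO = (28.1×9.74 + 7.36×2.06)/(28.1+7.36) = 288.9/35.46 = 8.146 mg/L.
Mixed L₀ = (28.1×4.45 + 7.36×209)/(35.46) = 1663/35.46 = 46.91 mg/L.
Initial deficit D₀ = C_s − DO₀ = 10.4 − 8.146 = 2.254 mg/L.
t_c = (1/1.206) ln[(1.41/0.204)(1 − 2.254×1.206/(0.204×46.91))] = 0.8292 × ln(4.948) = 1.326 d.
D_c = (0.204/1.41) × 46.91 × e^(−0.204×1.326) = 0.1447 × 46.91 × 0.7630 = 5.178 mg/L.
Minimum DO = 10.4 − 5.178 = 5.222 mg/L.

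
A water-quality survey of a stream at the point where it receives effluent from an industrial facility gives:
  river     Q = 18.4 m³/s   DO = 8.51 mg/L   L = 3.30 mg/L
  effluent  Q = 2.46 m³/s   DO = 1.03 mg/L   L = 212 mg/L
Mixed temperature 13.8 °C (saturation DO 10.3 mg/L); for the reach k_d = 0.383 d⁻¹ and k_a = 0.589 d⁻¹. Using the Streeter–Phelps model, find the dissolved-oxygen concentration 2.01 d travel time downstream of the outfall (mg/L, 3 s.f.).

DO ≈ 1.33 mg/L

Mixed DO = (18.4×8.51 + 2.46×1.03)/(18.4+2.46) = 159.1/20.86 = 7.628 mg/L.
Mixed L₀ = (18.4×3.30 + 2.46×212)/(20.86) = 582.2/20.86 = 27.91 mg/L.
Initial deficit D₀ = C_s − DO₀ = 10.3 − 7.628 = 2.672 mg/L.
D(2.01) = [0.383×27.91/(0.589−0.383)](e^(−0.383×2.01) − e^(−0.589×2.01)) + 2.672 e^(−0.589×2.01)
= 51.89 × (0.4631 − 0.3061) + 2.672 × 0.3061 = 8.966 mg/L.
DO = 10.3 − 8.966 = 1.334 mg/L.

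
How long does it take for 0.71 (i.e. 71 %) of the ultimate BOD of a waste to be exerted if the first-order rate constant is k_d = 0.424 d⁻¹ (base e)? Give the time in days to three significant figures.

y/L₀ = 1 − e^(−k_d t) = 0.71 ⇒ e^(−k_d t) = 0.290
t = −ln(0.290) / 0.424 = 1.238 / 0.424 = 2.920 d.

t ≈ 2.92 d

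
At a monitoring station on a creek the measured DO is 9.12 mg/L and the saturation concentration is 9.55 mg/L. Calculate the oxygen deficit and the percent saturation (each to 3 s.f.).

D = C_s − C = 9.55 − 9.12 = 0.430 mg/L.
% saturation = 9.12/9.55 × 100 = 95.5 %.

D ≈ 0.430 mg/L; 95.5 % saturation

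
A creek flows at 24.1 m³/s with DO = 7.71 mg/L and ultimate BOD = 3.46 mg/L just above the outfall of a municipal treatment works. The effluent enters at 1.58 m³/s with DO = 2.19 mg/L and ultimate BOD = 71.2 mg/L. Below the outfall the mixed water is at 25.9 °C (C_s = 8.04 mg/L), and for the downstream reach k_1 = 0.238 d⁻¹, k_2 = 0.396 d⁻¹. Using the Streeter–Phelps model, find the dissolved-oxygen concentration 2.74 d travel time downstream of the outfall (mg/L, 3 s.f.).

Mixed DO = (24.1×7.71 + 1.58×2.19)/(24.1+1.58) = 189.3/25.68 = 7.370 mg/L.
Mixed L₀ = (24.1×3.46 + 1.58×71.2)/(25.68) = 195.9/25.68 = 7.628 mg/L.
Initial deficit D₀ = C_s − DO₀ = 8.04 − 7.370 = 0.6696 mg/L.
D(2.74) = [0.238×7.628/(0.396−0.238)](e^(−0.238×2.74) − e^(−0.396×2.74)) + 0.6696 e^(−0.396×2.74)
= 11.49 × (0.5209 − 0.3379) + 0.6696 × 0.3379 = 2.330 mg/L.
DO = 8.04 − 2.330 = 5.710 mg/L.

DO ≈ 5.71 mg/L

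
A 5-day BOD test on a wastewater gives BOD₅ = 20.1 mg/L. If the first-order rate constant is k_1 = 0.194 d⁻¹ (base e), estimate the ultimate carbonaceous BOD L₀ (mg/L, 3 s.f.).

BOD₅ = L₀(1 − e^(−5k_1)) ⇒ L₀ = BOD₅ / (1 − e^(−5×0.194))
= 20.1 / (1 − 0.3791) = 20.1 / 0.6209 = 32.37 mg/L.

L₀ ≈ 32.4 mg/L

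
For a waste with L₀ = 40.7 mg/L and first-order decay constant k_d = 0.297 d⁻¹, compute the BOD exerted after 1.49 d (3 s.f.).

y_t = L₀(1 − e^(−k_d t)) = 40.7 × (1 − e^(−0.297×1.49))
= 40.7 × (1 − 0.6424) = 40.7 × 0.3576 = 14.55 mg/L.

y ≈ 14.6 mg/L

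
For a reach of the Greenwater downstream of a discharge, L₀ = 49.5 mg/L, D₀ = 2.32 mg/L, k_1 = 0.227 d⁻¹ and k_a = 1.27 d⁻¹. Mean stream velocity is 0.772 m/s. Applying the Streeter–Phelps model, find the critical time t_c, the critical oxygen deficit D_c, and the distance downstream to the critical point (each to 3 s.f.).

t_c ≈ 1.42 d; D_c ≈ 6.41 mg/L; x_c ≈ 94.6 km

At the critical point dD/dt = 0, so k_1 L₀ e^(−k_1 t) = k_a D. Substituting D(t) from the Streeter–Phelps equation and solving for t gives
t_c = ln[(k_a/k_1)(1 − D₀(k_a−k_1)/(k_1 L₀))] / (k_a−k_1).
Here k_a−k_1 = 1.043 d⁻¹ and 1 − D₀(k_a−k_1)/(k_1 L₀) = 1 − 2.32×1.043/(0.227×49.5) = 0.7847, so
t_c = ln(5.595 × 0.7847) / 1.043 = 1.479 / 1.043 = 1.418 d.
D_c = (k_1/k_a) L₀ e^(−k_1 t_c) = (0.227/1.27) × 49.5 × e^(−0.227×1.418) = 0.1787 × 49.5 × 0.7247 = 6.412 mg/L.
x_c = v t_c = 0.772 m/s × 1.418 d × 86400 s/d = 94600 m ≈ 94.6 km.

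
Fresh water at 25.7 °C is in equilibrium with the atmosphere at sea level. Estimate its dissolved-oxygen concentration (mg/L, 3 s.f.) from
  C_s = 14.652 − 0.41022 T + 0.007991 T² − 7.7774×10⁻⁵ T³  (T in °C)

C_s ≈ 8.07 mg/L

C_s = 14.652 − 0.41022×25.7 + 0.007991×25.7² − 7.7774×10⁻⁵×25.7³ = 8.067 mg/L.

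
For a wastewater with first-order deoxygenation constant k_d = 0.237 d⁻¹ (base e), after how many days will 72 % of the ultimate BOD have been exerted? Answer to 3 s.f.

y/L₀ = 1 − e^(−k_d t) = 0.72 ⇒ e^(−k_d t) = 0.280
t = −ln(0.280) / 0.237 = 1.273 / 0.237 = 5.371 d.

t ≈ 5.37 d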